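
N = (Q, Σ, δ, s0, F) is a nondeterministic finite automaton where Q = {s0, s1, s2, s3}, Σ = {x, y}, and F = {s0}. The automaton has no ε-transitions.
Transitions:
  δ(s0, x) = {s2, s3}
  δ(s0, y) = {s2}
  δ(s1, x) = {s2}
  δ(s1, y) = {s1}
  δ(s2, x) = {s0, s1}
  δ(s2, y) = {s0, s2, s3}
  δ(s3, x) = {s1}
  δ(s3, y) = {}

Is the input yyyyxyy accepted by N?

Start: {s0}
read y: {s2}
read y: {s0, s2, s3}
read y: {s0, s2, s3}
read y: {s0, s2, s3}
read x: {s0, s1, s2, s3}
read y: {s0, s1, s2, s3}
read y: {s0, s1, s2, s3}
Reachable ∩ accepting = {s0} — nonempty.

accepted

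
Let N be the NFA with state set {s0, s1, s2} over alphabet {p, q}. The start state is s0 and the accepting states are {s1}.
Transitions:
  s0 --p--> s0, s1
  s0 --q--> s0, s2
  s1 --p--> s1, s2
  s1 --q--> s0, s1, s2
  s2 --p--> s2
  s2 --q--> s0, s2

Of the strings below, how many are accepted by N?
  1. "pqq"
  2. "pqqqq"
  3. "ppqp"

3

"pqq": accepted
"pqqqq": accepted
"ppqp": accepted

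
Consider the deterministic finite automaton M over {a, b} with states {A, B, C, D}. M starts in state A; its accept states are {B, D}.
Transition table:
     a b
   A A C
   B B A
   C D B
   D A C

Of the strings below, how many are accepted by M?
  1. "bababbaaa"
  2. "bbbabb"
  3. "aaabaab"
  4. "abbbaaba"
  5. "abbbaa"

3

"bababbaaa": accepted
"bbbabb": accepted
"aaabaab": rejected
"abbbaaba": accepted
"abbbaa": rejected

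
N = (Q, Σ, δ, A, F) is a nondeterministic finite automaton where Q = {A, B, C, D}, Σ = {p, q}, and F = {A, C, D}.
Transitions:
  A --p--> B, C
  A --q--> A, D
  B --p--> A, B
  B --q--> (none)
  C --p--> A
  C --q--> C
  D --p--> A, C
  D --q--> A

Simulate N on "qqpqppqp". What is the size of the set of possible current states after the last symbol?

3

Start: {A}
read q: {A, D}
read q: {A, D}
read p: {A, B, C}
read q: {A, C, D}
read p: {A, B, C}
read p: {A, B, C}
read q: {A, C, D}
read p: {A, B, C}
Final reachable set {A, B, C} has 3 states.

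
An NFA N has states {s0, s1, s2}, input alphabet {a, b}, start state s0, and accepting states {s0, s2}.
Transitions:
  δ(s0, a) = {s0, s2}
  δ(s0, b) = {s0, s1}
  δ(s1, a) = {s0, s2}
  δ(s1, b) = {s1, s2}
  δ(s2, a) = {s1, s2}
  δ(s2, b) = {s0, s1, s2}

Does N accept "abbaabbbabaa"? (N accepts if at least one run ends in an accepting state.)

accepted

Start: {s0}
read a: {s0, s2}
read b: {s0, s1, s2}
read b: {s0, s1, s2}
read a: {s0, s1, s2}
read a: {s0, s1, s2}
read b: {s0, s1, s2}
read b: {s0, s1, s2}
read b: {s0, s1, s2}
read a: {s0, s1, s2}
read b: {s0, s1, s2}
read a: {s0, s1, s2}
read a: {s0, s1, s2}
Reachable ∩ accepting = {s0, s2} — nonempty.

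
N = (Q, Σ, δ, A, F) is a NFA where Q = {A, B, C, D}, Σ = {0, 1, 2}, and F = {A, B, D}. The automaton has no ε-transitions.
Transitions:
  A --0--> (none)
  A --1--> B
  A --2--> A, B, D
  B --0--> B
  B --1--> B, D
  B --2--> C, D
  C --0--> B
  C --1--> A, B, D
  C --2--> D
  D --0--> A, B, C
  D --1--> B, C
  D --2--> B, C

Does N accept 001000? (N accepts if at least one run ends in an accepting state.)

Start: {A}
read 0: {}
The reachable set is empty and stays empty for the remaining 5 symbols.
Reachable ∩ accepting = {} — empty.

rejected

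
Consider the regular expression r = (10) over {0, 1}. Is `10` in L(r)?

yes

Split as 1·0: 1 matches 1 and 0 matches 0.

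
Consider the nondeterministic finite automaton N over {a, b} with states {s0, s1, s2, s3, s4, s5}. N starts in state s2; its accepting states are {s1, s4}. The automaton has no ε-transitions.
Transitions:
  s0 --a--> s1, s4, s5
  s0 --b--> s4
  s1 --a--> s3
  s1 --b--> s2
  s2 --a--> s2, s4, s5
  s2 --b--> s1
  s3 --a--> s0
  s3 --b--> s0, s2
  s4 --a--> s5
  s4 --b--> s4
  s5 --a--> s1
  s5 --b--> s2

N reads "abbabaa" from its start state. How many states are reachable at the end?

Start: {s2}
read a: {s2, s4, s5}
read b: {s1, s2, s4}
read b: {s1, s2, s4}
read a: {s2, s3, s4, s5}
read b: {s0, s1, s2, s4}
read a: {s1, s2, s3, s4, s5}
read a: {s0, s1, s2, s3, s4, s5}
Final reachable set {s0, s1, s2, s3, s4, s5} has 6 states.

6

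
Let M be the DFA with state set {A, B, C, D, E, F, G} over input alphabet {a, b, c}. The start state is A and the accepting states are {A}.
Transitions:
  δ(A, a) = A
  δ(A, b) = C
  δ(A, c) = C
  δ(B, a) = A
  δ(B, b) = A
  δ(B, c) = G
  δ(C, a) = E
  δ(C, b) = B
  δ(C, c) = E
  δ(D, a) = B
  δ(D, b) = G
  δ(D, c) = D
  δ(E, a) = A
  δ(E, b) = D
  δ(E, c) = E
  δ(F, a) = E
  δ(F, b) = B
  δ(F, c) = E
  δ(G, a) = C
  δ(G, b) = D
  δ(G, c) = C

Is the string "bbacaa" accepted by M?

accepted

A --b--> C
C --b--> B
B --a--> A
A --c--> C
C --a--> E
E --a--> A
End in state A, which is an accepting state.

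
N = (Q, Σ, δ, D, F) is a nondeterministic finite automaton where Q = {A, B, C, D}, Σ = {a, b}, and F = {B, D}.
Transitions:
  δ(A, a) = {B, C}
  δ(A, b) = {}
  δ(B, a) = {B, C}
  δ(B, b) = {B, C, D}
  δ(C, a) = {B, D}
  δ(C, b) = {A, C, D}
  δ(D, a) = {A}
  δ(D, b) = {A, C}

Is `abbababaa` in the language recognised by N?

Start: {D}
read a: {A}
read b: {}
The reachable set is empty and stays empty for the remaining 7 symbols.
Reachable ∩ accepting = {} — empty.

rejected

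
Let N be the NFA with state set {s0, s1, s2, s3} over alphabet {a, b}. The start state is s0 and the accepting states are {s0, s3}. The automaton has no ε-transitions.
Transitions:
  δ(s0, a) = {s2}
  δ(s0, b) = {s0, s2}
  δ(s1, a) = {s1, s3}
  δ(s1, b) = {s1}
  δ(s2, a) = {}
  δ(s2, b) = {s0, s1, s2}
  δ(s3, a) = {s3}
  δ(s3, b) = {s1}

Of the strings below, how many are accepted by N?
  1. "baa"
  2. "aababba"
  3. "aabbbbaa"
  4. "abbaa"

"baa": rejected
"aababba": rejected
"aabbbbaa": rejected
"abbaa": accepted

1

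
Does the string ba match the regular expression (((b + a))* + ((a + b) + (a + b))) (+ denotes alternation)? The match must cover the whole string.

yes

The left alternative ((b+a))* matches ba.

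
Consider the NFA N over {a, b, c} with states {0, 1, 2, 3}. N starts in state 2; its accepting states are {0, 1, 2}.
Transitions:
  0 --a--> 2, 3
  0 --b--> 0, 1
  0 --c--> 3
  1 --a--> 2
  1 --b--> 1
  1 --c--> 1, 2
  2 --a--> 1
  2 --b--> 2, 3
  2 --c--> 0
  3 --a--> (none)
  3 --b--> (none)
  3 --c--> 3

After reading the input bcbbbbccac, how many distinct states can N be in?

Start: {2}
read b: {2, 3}
read c: {0, 3}
read b: {0, 1}
read b: {0, 1}
read b: {0, 1}
read b: {0, 1}
read c: {1, 2, 3}
read c: {0, 1, 2, 3}
read a: {1, 2, 3}
read c: {0, 1, 2, 3}
Final reachable set {0, 1, 2, 3} has 4 states.

4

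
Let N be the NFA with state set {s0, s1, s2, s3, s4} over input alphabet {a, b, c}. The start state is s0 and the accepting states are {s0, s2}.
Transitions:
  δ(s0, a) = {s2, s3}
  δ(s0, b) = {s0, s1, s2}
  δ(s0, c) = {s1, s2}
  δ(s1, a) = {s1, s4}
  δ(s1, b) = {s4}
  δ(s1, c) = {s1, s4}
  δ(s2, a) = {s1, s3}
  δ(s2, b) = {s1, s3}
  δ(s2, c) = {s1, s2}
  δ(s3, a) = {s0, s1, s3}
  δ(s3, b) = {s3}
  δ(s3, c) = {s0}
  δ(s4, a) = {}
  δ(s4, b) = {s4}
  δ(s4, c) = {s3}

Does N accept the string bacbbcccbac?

Start: {s0}
read b: {s0, s1, s2}
read a: {s1, s2, s3, s4}
read c: {s0, s1, s2, s3, s4}
read b: {s0, s1, s2, s3, s4}
read b: {s0, s1, s2, s3, s4}
read c: {s0, s1, s2, s3, s4}
read c: {s0, s1, s2, s3, s4}
read c: {s0, s1, s2, s3, s4}
read b: {s0, s1, s2, s3, s4}
read a: {s0, s1, s2, s3, s4}
read c: {s0, s1, s2, s3, s4}
Reachable ∩ accepting = {s0, s2} — nonempty.

accepted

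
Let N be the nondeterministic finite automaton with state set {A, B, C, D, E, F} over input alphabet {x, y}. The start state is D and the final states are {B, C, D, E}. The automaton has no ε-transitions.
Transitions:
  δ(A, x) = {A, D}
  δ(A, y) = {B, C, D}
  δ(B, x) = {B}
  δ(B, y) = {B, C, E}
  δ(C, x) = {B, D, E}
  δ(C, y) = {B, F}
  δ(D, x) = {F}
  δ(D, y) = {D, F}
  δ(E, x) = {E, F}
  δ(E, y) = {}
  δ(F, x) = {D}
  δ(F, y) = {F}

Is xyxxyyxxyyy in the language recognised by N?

rejected

Start: {D}
read x: {F}
read y: {F}
read x: {D}
read x: {F}
read y: {F}
read y: {F}
read x: {D}
read x: {F}
read y: {F}
read y: {F}
read y: {F}
Reachable ∩ accepting = {} — empty.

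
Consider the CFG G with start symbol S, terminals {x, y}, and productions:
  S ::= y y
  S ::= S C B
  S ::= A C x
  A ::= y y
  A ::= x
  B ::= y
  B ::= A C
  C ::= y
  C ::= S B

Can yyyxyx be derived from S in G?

no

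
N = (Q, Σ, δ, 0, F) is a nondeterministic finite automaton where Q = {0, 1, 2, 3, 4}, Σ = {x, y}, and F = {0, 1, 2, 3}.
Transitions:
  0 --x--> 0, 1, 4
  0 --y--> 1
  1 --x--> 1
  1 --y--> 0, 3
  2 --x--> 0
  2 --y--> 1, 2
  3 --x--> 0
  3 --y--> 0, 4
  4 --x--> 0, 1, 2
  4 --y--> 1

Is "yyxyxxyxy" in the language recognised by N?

Start: {0}
read y: {1}
read y: {0, 3}
read x: {0, 1, 4}
read y: {0, 1, 3}
read x: {0, 1, 4}
read x: {0, 1, 2, 4}
read y: {0, 1, 2, 3}
read x: {0, 1, 4}
read y: {0, 1, 3}
Reachable ∩ accepting = {0, 1, 3} — nonempty.

accepted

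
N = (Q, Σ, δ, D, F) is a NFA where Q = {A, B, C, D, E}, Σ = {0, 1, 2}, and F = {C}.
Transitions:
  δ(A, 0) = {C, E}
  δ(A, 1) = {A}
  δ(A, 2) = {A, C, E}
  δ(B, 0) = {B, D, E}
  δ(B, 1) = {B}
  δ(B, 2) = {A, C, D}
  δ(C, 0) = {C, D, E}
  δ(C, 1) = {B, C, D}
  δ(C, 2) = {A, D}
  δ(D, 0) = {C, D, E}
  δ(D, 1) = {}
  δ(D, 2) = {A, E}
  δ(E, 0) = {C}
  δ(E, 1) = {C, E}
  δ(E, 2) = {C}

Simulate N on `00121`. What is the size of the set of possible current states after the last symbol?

Start: {D}
read 0: {C, D, E}
read 0: {C, D, E}
read 1: {B, C, D, E}
read 2: {A, C, D, E}
read 1: {A, B, C, D, E}
Final reachable set {A, B, C, D, E} has 5 states.

5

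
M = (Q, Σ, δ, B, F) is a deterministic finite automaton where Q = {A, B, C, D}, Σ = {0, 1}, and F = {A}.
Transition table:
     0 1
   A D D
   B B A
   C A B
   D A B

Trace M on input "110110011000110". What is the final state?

B --1--> A
A --1--> D
D --0--> A
A --1--> D
D --1--> B
B --0--> B
B --0--> B
B --1--> A
A --1--> D
D --0--> A
A --0--> D
D --0--> A
A --1--> D
D --1--> B
B --0--> B

B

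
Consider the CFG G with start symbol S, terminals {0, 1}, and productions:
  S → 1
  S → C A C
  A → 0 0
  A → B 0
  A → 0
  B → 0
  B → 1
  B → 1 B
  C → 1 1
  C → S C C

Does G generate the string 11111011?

yes

S ⇒ CAC ⇒ SCCAC ⇒ 1CCAC ⇒ 111CAC ⇒ 11111AC ⇒ 111110C ⇒ 11111011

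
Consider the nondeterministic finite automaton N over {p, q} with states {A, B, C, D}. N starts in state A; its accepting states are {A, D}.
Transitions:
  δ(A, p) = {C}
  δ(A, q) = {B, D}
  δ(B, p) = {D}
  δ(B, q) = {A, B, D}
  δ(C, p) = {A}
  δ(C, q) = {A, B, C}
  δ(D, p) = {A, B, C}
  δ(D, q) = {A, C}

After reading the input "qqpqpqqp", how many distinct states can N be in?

4

Start: {A}
read q: {B, D}
read q: {A, B, C, D}
read p: {A, B, C, D}
read q: {A, B, C, D}
read p: {A, B, C, D}
read q: {A, B, C, D}
read q: {A, B, C, D}
read p: {A, B, C, D}
Final reachable set {A, B, C, D} has 4 states.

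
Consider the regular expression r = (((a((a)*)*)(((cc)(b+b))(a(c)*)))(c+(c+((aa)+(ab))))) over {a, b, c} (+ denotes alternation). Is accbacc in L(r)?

yes

Split as accbac·c: ((a((a)*)*)(((cc)(b+b))(a(c)*))) matches accbac and (c+(c+((aa)+(ab)))) matches c.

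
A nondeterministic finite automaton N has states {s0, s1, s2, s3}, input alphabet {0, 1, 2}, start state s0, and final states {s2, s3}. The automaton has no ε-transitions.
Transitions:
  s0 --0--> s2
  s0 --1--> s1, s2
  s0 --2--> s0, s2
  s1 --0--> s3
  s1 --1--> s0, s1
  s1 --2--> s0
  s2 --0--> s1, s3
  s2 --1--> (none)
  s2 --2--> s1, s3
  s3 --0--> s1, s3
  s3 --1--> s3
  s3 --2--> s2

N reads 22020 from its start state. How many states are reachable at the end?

3

Start: {s0}
read 2: {s0, s2}
read 2: {s0, s1, s2, s3}
read 0: {s1, s2, s3}
read 2: {s0, s1, s2, s3}
read 0: {s1, s2, s3}
Final reachable set {s1, s2, s3} has 3 states.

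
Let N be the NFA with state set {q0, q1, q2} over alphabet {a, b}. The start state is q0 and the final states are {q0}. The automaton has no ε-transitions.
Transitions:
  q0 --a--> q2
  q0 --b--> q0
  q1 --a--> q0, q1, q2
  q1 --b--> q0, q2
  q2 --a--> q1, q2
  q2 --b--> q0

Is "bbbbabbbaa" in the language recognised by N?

Start: {q0}
read b: {q0}
read b: {q0}
read b: {q0}
read b: {q0}
read a: {q2}
read b: {q0}
read b: {q0}
read b: {q0}
read a: {q2}
read a: {q1, q2}
Reachable ∩ accepting = {} — empty.

rejected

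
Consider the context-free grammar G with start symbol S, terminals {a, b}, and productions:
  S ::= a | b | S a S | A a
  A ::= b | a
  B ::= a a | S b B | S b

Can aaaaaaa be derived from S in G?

yes

S ⇒ SaS ⇒ SaSaS ⇒ aaSaS ⇒ aaAaaS ⇒ aaaaaS ⇒ aaaaaAa ⇒ aaaaaaa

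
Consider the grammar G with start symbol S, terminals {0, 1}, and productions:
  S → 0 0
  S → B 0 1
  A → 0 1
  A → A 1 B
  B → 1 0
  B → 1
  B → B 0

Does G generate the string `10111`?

no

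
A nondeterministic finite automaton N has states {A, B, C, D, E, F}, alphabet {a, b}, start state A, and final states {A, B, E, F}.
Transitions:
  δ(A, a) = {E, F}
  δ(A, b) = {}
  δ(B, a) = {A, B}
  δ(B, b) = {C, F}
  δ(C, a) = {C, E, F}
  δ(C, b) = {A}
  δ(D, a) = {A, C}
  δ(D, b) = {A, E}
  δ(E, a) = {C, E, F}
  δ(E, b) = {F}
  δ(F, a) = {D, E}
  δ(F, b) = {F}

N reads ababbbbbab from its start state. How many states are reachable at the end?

Start: {A}
read a: {E, F}
read b: {F}
read a: {D, E}
read b: {A, E, F}
read b: {F}
read b: {F}
read b: {F}
read b: {F}
read a: {D, E}
read b: {A, E, F}
Final reachable set {A, E, F} has 3 states.

3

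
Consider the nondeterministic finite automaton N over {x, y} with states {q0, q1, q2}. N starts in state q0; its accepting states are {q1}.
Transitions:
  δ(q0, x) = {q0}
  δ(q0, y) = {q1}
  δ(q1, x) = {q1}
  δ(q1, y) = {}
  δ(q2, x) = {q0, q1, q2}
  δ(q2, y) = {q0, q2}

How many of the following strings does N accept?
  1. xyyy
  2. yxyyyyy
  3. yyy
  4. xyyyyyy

xyyy: rejected
yxyyyyy: rejected
yyy: rejected
xyyyyyy: rejected

0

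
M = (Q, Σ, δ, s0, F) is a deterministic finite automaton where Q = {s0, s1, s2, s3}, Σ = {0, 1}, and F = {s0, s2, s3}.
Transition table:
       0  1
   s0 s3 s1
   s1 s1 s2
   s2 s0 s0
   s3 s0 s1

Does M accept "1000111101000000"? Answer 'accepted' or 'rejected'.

rejected

s0 --1--> s1
s1 --0--> s1
s1 --0--> s1
s1 --0--> s1
s1 --1--> s2
s2 --1--> s0
s0 --1--> s1
s1 --1--> s2
s2 --0--> s0
s0 --1--> s1
s1 --0--> s1
s1 --0--> s1
s1 --0--> s1
s1 --0--> s1
s1 --0--> s1
s1 --0--> s1
End in state s1, which is not an accepting state.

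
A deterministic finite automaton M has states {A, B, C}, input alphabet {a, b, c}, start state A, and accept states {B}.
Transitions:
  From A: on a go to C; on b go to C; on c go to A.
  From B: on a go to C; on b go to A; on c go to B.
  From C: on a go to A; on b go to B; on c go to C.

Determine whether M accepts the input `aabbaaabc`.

A --a--> C
C --a--> A
A --b--> C
C --b--> B
B --a--> C
C --a--> A
A --a--> C
C --b--> B
B --c--> B
End in state B, which is an accepting state.

accepted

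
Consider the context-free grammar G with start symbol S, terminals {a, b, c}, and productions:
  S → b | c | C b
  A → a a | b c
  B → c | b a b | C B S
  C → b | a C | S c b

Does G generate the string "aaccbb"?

yes

S ⇒ Cb ⇒ aCb ⇒ aaCb ⇒ aaScbb ⇒ aaccbb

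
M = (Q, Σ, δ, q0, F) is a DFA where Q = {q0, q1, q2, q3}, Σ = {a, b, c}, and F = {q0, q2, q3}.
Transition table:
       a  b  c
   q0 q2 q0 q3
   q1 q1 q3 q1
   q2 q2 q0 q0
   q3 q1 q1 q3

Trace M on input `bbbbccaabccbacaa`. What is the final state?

q0 --b--> q0
q0 --b--> q0
q0 --b--> q0
q0 --b--> q0
q0 --c--> q3
q3 --c--> q3
q3 --a--> q1
q1 --a--> q1
q1 --b--> q3
q3 --c--> q3
q3 --c--> q3
q3 --b--> q1
q1 --a--> q1
q1 --c--> q1
q1 --a--> q1
q1 --a--> q1

q1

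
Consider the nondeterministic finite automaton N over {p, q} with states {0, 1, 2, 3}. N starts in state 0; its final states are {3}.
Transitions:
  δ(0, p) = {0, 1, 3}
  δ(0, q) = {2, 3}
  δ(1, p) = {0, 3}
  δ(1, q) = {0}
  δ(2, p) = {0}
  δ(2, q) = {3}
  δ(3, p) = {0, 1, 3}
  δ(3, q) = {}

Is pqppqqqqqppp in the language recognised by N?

Start: {0}
read p: {0, 1, 3}
read q: {0, 2, 3}
read p: {0, 1, 3}
read p: {0, 1, 3}
read q: {0, 2, 3}
read q: {2, 3}
read q: {3}
read q: {}
The reachable set is empty and stays empty for the remaining 4 symbols.
Reachable ∩ accepting = {} — empty.

rejected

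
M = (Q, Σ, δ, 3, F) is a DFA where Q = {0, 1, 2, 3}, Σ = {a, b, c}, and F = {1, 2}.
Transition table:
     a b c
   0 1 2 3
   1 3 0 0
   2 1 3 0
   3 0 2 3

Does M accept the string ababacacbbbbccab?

accepted

3 --a--> 0
0 --b--> 2
2 --a--> 1
1 --b--> 0
0 --a--> 1
1 --c--> 0
0 --a--> 1
1 --c--> 0
0 --b--> 2
2 --b--> 3
3 --b--> 2
2 --b--> 3
3 --c--> 3
3 --c--> 3
3 --a--> 0
0 --b--> 2
End in state 2, which is an accepting state.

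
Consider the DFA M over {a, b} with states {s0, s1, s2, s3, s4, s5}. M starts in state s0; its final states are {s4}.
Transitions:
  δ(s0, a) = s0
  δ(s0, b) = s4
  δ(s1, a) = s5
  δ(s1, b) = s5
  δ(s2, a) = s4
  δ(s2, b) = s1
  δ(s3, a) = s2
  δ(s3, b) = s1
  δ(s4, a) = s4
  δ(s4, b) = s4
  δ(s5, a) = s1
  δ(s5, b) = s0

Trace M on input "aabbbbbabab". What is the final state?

s4

s0 --a--> s0
s0 --a--> s0
s0 --b--> s4
s4 --b--> s4
s4 --b--> s4
s4 --b--> s4
s4 --b--> s4
s4 --a--> s4
s4 --b--> s4
s4 --a--> s4
s4 --b--> s4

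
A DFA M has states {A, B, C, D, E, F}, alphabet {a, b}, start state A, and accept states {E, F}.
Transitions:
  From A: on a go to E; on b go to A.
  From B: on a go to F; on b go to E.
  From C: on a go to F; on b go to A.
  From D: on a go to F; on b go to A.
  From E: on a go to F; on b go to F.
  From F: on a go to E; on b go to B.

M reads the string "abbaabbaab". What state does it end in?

A --a--> E
E --b--> F
F --b--> B
B --a--> F
F --a--> E
E --b--> F
F --b--> B
B --a--> F
F --a--> E
E --b--> F

F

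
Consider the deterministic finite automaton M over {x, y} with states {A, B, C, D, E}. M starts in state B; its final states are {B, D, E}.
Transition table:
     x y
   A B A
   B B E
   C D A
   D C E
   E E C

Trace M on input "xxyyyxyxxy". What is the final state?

B --x--> B
B --x--> B
B --y--> E
E --y--> C
C --y--> A
A --x--> B
B --y--> E
E --x--> E
E --x--> E
E --y--> C

C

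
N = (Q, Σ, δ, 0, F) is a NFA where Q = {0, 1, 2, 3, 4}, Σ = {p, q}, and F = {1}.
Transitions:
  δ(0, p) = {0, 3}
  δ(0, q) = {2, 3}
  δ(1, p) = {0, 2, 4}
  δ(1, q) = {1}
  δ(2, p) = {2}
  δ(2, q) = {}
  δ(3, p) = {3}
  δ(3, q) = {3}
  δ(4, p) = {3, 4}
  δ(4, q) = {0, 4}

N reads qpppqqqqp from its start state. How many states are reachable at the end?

Start: {0}
read q: {2, 3}
read p: {2, 3}
read p: {2, 3}
read p: {2, 3}
read q: {3}
read q: {3}
read q: {3}
read q: {3}
read p: {3}
Final reachable set {3} has 1 state.

1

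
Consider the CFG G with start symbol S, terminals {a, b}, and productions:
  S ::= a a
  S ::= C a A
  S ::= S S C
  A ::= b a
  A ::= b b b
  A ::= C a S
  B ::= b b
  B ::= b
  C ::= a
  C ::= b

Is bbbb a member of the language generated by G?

no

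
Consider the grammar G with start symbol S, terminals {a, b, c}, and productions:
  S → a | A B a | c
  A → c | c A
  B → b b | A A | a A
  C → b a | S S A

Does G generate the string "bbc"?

no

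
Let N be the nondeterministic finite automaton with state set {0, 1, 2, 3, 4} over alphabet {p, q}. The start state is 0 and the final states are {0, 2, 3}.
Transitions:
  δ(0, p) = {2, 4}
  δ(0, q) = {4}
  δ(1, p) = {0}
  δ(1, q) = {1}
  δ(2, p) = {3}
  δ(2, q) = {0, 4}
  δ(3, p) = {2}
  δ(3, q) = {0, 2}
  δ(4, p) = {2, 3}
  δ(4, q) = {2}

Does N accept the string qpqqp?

Start: {0}
read q: {4}
read p: {2, 3}
read q: {0, 2, 4}
read q: {0, 2, 4}
read p: {2, 3, 4}
Reachable ∩ accepting = {2, 3} — nonempty.

accepted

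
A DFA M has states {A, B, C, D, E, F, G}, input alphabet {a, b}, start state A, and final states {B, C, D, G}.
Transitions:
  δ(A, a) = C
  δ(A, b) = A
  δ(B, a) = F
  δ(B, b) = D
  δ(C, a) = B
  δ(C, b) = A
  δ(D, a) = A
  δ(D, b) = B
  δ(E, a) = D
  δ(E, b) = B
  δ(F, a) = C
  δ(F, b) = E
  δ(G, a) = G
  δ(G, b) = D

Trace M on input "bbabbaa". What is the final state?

A --b--> A
A --b--> A
A --a--> C
C --b--> A
A --b--> A
A --a--> C
C --a--> B

B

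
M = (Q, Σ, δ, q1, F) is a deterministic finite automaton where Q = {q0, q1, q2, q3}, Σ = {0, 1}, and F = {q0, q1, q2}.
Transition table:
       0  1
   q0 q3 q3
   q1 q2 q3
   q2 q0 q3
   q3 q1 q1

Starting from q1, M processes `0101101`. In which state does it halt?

q3

q1 --0--> q2
q2 --1--> q3
q3 --0--> q1
q1 --1--> q3
q3 --1--> q1
q1 --0--> q2
q2 --1--> q3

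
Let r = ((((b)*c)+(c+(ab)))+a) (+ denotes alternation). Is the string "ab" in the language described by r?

The left alternative (((b)*c)+(c+(ab))) matches ab.

yes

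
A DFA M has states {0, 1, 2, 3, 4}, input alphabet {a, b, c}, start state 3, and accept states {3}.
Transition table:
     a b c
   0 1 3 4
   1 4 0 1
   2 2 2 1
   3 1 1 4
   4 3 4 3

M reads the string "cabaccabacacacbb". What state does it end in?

3 --c--> 4
4 --a--> 3
3 --b--> 1
1 --a--> 4
4 --c--> 3
3 --c--> 4
4 --a--> 3
3 --b--> 1
1 --a--> 4
4 --c--> 3
3 --a--> 1
1 --c--> 1
1 --a--> 4
4 --c--> 3
3 --b--> 1
1 --b--> 0

0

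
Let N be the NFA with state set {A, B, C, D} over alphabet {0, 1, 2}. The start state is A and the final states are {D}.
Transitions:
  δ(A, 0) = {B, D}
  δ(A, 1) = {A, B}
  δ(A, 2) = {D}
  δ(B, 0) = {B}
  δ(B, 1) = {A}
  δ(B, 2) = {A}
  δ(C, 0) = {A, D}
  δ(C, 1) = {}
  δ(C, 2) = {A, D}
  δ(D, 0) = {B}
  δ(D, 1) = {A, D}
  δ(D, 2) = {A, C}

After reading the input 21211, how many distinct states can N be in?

3

Start: {A}
read 2: {D}
read 1: {A, D}
read 2: {A, C, D}
read 1: {A, B, D}
read 1: {A, B, D}
Final reachable set {A, B, D} has 3 states.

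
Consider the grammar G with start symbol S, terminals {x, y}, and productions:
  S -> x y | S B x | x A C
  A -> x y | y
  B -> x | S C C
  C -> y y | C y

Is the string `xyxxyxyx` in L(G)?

no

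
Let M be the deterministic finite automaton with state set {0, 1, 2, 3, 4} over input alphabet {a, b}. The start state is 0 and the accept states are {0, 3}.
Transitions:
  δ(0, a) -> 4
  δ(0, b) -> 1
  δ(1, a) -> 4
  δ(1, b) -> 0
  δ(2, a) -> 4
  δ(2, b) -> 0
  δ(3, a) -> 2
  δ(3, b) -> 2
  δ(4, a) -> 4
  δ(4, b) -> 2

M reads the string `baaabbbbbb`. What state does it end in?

0 --b--> 1
1 --a--> 4
4 --a--> 4
4 --a--> 4
4 --b--> 2
2 --b--> 0
0 --b--> 1
1 --b--> 0
0 --b--> 1
1 --b--> 0

0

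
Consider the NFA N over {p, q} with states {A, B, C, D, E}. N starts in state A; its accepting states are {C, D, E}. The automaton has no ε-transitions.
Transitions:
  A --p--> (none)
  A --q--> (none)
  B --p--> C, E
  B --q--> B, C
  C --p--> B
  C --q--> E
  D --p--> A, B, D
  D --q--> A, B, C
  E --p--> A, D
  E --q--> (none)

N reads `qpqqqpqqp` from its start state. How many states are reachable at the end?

0

Start: {A}
read q: {}
The reachable set is empty and stays empty for the remaining 8 symbols.
Final reachable set {} has 0 states.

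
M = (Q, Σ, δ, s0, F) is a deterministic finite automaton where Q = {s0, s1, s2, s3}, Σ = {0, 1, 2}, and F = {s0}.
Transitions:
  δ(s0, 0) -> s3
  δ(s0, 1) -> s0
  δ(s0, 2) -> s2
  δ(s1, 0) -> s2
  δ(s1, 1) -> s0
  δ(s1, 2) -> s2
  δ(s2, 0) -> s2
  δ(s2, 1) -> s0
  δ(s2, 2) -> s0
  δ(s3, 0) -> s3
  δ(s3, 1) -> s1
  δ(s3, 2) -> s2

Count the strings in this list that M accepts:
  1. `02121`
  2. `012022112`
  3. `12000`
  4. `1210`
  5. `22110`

`02121`: accepted
`012022112`: rejected
`12000`: rejected
`1210`: rejected
`22110`: rejected

1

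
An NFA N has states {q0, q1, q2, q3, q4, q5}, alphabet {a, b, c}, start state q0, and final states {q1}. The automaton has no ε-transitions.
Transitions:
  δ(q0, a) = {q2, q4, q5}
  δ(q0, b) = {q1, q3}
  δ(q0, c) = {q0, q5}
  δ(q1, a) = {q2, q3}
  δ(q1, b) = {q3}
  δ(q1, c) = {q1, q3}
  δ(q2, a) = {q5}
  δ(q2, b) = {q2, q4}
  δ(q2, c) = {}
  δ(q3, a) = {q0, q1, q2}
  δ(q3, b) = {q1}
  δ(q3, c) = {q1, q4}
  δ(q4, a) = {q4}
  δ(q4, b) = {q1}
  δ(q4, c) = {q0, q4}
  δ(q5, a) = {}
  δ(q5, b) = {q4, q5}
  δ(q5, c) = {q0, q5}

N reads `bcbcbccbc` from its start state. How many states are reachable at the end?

Start: {q0}
read b: {q1, q3}
read c: {q1, q3, q4}
read b: {q1, q3}
read c: {q1, q3, q4}
read b: {q1, q3}
read c: {q1, q3, q4}
read c: {q0, q1, q3, q4}
read b: {q1, q3}
read c: {q1, q3, q4}
Final reachable set {q1, q3, q4} has 3 states.

3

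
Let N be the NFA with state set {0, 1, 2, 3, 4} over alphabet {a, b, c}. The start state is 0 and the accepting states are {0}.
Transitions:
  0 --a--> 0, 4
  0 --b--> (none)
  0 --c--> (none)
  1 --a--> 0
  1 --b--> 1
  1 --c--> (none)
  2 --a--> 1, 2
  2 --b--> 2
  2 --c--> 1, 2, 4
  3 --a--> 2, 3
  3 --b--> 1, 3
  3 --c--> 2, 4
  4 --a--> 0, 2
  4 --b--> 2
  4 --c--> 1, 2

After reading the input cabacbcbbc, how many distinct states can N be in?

0

Start: {0}
read c: {}
The reachable set is empty and stays empty for the remaining 9 symbols.
Final reachable set {} has 0 states.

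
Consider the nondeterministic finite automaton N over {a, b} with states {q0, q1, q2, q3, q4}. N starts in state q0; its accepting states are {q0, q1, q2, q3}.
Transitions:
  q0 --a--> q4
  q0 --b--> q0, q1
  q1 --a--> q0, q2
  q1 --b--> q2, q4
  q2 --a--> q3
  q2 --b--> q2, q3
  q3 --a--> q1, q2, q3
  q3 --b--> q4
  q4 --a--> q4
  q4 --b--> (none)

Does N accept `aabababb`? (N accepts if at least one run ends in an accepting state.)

Start: {q0}
read a: {q4}
read a: {q4}
read b: {}
The reachable set is empty and stays empty for the remaining 5 symbols.
Reachable ∩ accepting = {} — empty.

rejected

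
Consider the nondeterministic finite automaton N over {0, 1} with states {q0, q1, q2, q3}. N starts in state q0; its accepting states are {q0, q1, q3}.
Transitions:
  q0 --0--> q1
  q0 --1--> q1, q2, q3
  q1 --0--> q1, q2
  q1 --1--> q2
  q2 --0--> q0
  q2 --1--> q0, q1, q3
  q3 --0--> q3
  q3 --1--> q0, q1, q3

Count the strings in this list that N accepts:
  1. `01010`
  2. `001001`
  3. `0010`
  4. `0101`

`01010`: accepted
`001001`: accepted
`0010`: accepted
`0101`: accepted

4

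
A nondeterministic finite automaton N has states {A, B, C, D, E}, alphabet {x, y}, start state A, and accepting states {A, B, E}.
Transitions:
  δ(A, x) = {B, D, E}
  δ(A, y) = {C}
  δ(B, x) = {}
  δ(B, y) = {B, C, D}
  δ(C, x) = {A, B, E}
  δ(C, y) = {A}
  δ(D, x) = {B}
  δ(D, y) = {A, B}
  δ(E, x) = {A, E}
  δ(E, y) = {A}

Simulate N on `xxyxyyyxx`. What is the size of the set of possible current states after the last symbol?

Start: {A}
read x: {B, D, E}
read x: {A, B, E}
read y: {A, B, C, D}
read x: {A, B, D, E}
read y: {A, B, C, D}
read y: {A, B, C, D}
read y: {A, B, C, D}
read x: {A, B, D, E}
read x: {A, B, D, E}
Final reachable set {A, B, D, E} has 4 states.

4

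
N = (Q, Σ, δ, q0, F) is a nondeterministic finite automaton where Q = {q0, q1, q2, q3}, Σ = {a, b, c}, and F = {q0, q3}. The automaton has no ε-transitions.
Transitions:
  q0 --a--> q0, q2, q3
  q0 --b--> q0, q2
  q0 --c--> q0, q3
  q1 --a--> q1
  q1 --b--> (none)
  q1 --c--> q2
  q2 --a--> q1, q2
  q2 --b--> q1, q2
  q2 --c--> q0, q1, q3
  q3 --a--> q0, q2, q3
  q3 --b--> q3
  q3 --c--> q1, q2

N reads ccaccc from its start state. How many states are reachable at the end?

4

Start: {q0}
read c: {q0, q3}
read c: {q0, q1, q2, q3}
read a: {q0, q1, q2, q3}
read c: {q0, q1, q2, q3}
read c: {q0, q1, q2, q3}
read c: {q0, q1, q2, q3}
Final reachable set {q0, q1, q2, q3} has 4 states.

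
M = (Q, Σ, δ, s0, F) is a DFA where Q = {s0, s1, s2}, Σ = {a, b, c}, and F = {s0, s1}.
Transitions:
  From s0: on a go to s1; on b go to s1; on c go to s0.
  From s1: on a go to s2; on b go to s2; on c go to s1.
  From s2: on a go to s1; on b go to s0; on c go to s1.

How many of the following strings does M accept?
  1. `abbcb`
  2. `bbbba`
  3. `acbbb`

2

`abbcb`: accepted
`bbbba`: rejected
`acbbb`: accepted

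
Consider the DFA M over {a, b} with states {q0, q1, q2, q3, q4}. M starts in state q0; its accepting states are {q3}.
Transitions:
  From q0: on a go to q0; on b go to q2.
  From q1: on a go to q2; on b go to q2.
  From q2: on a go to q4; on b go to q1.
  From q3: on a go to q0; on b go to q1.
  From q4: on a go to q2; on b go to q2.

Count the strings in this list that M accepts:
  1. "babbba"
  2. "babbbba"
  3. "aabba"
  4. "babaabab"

0

"babbba": rejected
"babbbba": rejected
"aabba": rejected
"babaabab": rejected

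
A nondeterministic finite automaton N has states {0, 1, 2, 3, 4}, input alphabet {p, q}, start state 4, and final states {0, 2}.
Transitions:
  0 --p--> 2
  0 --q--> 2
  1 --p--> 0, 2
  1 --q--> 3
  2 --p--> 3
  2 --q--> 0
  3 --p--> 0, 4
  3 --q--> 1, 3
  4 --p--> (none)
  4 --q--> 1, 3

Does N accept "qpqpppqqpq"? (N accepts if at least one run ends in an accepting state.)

accepted

Start: {4}
read q: {1, 3}
read p: {0, 2, 4}
read q: {0, 1, 2, 3}
read p: {0, 2, 3, 4}
read p: {0, 2, 3, 4}
read p: {0, 2, 3, 4}
read q: {0, 1, 2, 3}
read q: {0, 1, 2, 3}
read p: {0, 2, 3, 4}
read q: {0, 1, 2, 3}
Reachable ∩ accepting = {0, 2} — nonempty.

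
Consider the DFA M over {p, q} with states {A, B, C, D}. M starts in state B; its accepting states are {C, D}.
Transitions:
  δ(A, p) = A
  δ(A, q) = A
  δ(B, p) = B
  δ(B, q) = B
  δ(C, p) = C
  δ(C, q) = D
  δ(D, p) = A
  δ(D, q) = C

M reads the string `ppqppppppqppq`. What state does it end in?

B

B --p--> B
B --p--> B
B --q--> B
B --p--> B
B --p--> B
B --p--> B
B --p--> B
B --p--> B
B --p--> B
B --q--> B
B --p--> B
B --p--> B
B --q--> B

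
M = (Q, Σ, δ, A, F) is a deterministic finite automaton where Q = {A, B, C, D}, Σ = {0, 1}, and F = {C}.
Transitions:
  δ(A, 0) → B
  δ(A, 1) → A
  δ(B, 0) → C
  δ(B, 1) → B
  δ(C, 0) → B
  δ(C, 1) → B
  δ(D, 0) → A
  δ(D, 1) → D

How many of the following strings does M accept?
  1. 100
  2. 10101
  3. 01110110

2

100: accepted
10101: rejected
01110110: accepted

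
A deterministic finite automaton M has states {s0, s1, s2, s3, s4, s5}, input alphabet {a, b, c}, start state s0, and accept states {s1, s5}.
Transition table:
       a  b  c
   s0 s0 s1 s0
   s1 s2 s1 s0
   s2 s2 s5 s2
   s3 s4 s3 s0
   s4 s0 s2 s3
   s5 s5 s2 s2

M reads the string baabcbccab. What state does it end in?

s5

s0 --b--> s1
s1 --a--> s2
s2 --a--> s2
s2 --b--> s5
s5 --c--> s2
s2 --b--> s5
s5 --c--> s2
s2 --c--> s2
s2 --a--> s2
s2 --b--> s5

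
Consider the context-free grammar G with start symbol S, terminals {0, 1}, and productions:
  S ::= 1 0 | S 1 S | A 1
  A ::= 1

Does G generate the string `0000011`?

no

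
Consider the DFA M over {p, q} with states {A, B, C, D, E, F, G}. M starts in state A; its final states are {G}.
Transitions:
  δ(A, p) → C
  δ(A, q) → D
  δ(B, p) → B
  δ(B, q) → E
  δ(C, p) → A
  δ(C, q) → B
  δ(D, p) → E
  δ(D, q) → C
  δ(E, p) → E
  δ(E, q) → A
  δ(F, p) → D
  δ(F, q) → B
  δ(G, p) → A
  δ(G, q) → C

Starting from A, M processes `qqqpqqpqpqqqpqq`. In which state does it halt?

A --q--> D
D --q--> C
C --q--> B
B --p--> B
B --q--> E
E --q--> A
A --p--> C
C --q--> B
B --p--> B
B --q--> E
E --q--> A
A --q--> D
D --p--> E
E --q--> A
A --q--> D

D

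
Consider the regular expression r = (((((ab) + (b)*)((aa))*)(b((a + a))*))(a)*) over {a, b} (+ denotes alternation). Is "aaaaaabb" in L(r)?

no

No split of aaaaaabb into u·v has ((((ab)+(b)*)((aa))*)(b((a+a))*)) matching u and (a)* matching v.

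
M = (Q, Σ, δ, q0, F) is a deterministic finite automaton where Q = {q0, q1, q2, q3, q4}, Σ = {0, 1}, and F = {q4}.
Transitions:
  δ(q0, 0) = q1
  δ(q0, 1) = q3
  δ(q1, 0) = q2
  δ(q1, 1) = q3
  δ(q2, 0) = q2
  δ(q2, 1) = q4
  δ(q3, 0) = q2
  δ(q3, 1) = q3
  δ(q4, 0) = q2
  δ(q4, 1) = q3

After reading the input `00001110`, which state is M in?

q0 --0--> q1
q1 --0--> q2
q2 --0--> q2
q2 --0--> q2
q2 --1--> q4
q4 --1--> q3
q3 --1--> q3
q3 --0--> q2

q2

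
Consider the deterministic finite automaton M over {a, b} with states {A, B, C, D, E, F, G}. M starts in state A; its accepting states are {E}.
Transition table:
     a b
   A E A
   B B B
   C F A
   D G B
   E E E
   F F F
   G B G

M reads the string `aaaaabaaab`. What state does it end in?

A --a--> E
E --a--> E
E --a--> E
E --a--> E
E --a--> E
E --b--> E
E --a--> E
E --a--> E
E --a--> E
E --b--> E

E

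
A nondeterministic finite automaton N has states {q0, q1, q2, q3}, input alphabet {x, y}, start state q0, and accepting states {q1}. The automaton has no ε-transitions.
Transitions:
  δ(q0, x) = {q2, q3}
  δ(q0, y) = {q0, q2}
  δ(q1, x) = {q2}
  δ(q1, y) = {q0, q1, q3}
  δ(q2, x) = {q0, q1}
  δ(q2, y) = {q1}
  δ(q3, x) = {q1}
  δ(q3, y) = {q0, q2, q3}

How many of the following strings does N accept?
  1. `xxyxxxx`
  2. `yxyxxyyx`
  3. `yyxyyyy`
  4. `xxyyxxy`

4

`xxyxxxx`: accepted
`yxyxxyyx`: accepted
`yyxyyyy`: accepted
`xxyyxxy`: accepted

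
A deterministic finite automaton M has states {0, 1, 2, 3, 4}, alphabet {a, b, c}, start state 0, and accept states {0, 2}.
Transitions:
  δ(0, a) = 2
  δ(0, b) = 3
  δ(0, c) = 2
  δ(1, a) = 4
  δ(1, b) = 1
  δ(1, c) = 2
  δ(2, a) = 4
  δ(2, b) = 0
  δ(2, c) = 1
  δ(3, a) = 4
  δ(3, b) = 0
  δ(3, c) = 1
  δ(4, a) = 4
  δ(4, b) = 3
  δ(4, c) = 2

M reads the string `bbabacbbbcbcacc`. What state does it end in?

0 --b--> 3
3 --b--> 0
0 --a--> 2
2 --b--> 0
0 --a--> 2
2 --c--> 1
1 --b--> 1
1 --b--> 1
1 --b--> 1
1 --c--> 2
2 --b--> 0
0 --c--> 2
2 --a--> 4
4 --c--> 2
2 --c--> 1

1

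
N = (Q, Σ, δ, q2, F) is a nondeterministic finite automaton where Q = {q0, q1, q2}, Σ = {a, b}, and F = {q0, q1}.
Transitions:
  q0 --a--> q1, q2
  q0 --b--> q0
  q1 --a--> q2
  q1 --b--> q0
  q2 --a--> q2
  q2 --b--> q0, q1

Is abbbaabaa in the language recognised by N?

Start: {q2}
read a: {q2}
read b: {q0, q1}
read b: {q0}
read b: {q0}
read a: {q1, q2}
read a: {q2}
read b: {q0, q1}
read a: {q1, q2}
read a: {q2}
Reachable ∩ accepting = {} — empty.

rejected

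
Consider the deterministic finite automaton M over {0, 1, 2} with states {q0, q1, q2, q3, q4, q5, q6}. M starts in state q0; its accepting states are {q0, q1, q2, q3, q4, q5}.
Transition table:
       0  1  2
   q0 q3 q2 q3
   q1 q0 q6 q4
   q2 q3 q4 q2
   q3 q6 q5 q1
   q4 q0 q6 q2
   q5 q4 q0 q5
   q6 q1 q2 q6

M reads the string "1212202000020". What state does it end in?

q0

q0 --1--> q2
q2 --2--> q2
q2 --1--> q4
q4 --2--> q2
q2 --2--> q2
q2 --0--> q3
q3 --2--> q1
q1 --0--> q0
q0 --0--> q3
q3 --0--> q6
q6 --0--> q1
q1 --2--> q4
q4 --0--> q0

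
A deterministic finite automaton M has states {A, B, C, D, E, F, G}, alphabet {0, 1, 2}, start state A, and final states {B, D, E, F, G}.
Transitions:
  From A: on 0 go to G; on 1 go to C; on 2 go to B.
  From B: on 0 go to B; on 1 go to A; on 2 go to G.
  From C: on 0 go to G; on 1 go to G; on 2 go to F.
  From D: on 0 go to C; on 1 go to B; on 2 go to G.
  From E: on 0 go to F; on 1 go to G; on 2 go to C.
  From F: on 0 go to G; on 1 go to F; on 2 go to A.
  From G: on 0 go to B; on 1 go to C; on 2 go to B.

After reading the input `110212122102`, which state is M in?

A --1--> C
C --1--> G
G --0--> B
B --2--> G
G --1--> C
C --2--> F
F --1--> F
F --2--> A
A --2--> B
B --1--> A
A --0--> G
G --2--> B

B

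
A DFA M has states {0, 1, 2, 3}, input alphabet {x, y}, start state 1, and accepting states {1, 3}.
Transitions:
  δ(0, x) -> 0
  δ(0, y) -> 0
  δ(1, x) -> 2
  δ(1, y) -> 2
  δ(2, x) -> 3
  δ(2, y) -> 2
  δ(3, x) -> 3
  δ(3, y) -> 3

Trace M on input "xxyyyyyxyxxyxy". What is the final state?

3

1 --x--> 2
2 --x--> 3
3 --y--> 3
3 --y--> 3
3 --y--> 3
3 --y--> 3
3 --y--> 3
3 --x--> 3
3 --y--> 3
3 --x--> 3
3 --x--> 3
3 --y--> 3
3 --x--> 3
3 --y--> 3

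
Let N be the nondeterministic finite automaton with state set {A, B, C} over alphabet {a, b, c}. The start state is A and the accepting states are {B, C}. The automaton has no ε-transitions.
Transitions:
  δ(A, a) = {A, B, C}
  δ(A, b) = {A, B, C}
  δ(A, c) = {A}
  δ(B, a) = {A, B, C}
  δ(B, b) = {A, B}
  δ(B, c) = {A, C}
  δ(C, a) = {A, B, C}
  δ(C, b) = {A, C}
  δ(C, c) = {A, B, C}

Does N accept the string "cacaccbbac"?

Start: {A}
read c: {A}
read a: {A, B, C}
read c: {A, B, C}
read a: {A, B, C}
read c: {A, B, C}
read c: {A, B, C}
read b: {A, B, C}
read b: {A, B, C}
read a: {A, B, C}
read c: {A, B, C}
Reachable ∩ accepting = {B, C} — nonempty.

accepted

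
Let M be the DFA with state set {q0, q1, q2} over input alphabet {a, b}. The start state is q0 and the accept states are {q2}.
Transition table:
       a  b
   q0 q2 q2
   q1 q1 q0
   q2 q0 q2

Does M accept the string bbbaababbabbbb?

accepted

q0 --b--> q2
q2 --b--> q2
q2 --b--> q2
q2 --a--> q0
q0 --a--> q2
q2 --b--> q2
q2 --a--> q0
q0 --b--> q2
q2 --b--> q2
q2 --a--> q0
q0 --b--> q2
q2 --b--> q2
q2 --b--> q2
q2 --b--> q2
End in state q2, which is an accepting state.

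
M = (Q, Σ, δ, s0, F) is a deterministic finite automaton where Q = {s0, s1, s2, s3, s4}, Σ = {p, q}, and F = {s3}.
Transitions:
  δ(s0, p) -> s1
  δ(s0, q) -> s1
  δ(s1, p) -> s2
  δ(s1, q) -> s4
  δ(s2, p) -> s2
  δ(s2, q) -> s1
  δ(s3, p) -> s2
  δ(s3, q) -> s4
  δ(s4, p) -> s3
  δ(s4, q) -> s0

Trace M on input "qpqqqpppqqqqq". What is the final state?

s4

s0 --q--> s1
s1 --p--> s2
s2 --q--> s1
s1 --q--> s4
s4 --q--> s0
s0 --p--> s1
s1 --p--> s2
s2 --p--> s2
s2 --q--> s1
s1 --q--> s4
s4 --q--> s0
s0 --q--> s1
s1 --q--> s4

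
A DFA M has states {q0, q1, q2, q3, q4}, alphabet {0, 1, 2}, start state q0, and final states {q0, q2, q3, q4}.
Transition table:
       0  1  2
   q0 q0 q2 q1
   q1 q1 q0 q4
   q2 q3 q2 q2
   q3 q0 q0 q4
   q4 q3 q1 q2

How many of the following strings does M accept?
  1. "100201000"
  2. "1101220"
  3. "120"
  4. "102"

4

"100201000": accepted
"1101220": accepted
"120": accepted
"102": accepted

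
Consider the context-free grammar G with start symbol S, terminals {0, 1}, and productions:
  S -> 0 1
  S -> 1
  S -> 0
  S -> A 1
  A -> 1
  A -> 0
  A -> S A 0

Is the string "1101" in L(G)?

yes

S ⇒ A1 ⇒ SA01 ⇒ 1A01 ⇒ 1101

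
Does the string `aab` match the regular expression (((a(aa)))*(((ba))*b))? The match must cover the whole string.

No split of aab into u·v has ((a(aa)))* matching u and (((ba))*b) matching v.

no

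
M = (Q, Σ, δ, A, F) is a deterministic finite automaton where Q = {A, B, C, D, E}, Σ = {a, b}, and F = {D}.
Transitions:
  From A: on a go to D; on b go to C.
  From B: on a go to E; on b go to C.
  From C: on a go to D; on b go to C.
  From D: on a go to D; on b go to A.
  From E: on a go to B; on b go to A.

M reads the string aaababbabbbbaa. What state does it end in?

A --a--> D
D --a--> D
D --a--> D
D --b--> A
A --a--> D
D --b--> A
A --b--> C
C --a--> D
D --b--> A
A --b--> C
C --b--> C
C --b--> C
C --a--> D
D --a--> D

D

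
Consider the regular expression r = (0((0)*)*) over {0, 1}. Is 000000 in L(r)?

yes

Split as 0·00000: 0 matches 0 and ((0)*)* matches 00000.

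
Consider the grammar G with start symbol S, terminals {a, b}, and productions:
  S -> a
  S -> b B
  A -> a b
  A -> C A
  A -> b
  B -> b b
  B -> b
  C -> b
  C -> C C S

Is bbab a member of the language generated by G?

no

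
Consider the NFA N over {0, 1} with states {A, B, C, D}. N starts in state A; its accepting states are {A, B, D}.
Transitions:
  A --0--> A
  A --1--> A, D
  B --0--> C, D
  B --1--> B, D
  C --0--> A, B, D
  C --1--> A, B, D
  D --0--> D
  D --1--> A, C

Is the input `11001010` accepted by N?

accepted

Start: {A}
read 1: {A, D}
read 1: {A, C, D}
read 0: {A, B, D}
read 0: {A, C, D}
read 1: {A, B, C, D}
read 0: {A, B, C, D}
read 1: {A, B, C, D}
read 0: {A, B, C, D}
Reachable ∩ accepting = {A, B, D} — nonempty.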